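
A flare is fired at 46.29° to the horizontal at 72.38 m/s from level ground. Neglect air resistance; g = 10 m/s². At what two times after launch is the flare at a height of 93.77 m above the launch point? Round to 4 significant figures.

v_y0 = 72.38 sin 46.29° = 52.320 m/s.
Set y = v_y0 t − ½ g t² = 93.77: 5.000 t² − 52.320 t + 93.77 = 0.
t = [52.320 ± √(2737.4 − 1875.4)] / 10 = (52.320 ± 29.360) / 10, giving t = 2.296 s or t = 8.168 s.
So the flare is at 93.77 m at t = 2.296 s (rising) and t = 8.168 s (falling).

2.296 s and 8.168 s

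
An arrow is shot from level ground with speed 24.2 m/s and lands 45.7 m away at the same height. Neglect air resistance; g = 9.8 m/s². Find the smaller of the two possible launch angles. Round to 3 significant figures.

Level-ground range: R = v₀² sin(2θ)/g ⇒ sin 2θ = R g / v₀² = 45.7×9.8/24.2² = 0.7647.
2θ = arcsin(0.7647) = 49.88° or 180° − 49.88° = 130.12°.
So θ = 24.9° or θ = 65.1°.

24.9°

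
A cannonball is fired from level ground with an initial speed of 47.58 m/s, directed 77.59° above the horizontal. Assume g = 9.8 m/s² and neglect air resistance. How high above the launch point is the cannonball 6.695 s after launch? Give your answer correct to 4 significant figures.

v_y0 = 47.58 sin 77.59° = 46.468 m/s.
y(t) = v_y0 t − ½ g t² = 46.468×6.695 − 4.900×6.695² = 91.47 m.

91.47 m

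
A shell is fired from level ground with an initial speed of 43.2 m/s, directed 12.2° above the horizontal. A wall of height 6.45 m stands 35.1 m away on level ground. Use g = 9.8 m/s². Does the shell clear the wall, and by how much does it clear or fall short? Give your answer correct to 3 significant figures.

v_x = 43.2 cos 12.2° = 42.22 m/s; v_y0 = 43.2 sin 12.2° = 9.129 m/s.
Time to reach the wall: t = 35.1 / 42.22 = 0.8314 s.
Height at that point: y = 9.129×0.8314 − 4.900×0.8314² = 4.203 m.
That is 6.45 − 4.203 = 2.25 m below the top of the wall, so the shell does not clear it.

No — it falls 2.25 m short of clearing the wall.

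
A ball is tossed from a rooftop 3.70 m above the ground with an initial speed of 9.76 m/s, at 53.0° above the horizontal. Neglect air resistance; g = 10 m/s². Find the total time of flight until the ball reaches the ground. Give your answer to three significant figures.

1.94 s

Vertical component: v_y = 9.76 sin 53.0° = 7.795 m/s.
Taking up as positive with launch at y = 3.70 m, landing at y = 0: 0 = 3.70 + 7.795 t − ½(10) t².
Solving 5.000 t² − 7.795 t − 3.70 = 0 gives t = [7.795 + √(7.795² + 4·5.000·3.70)] / 10.00 = 1.94 s.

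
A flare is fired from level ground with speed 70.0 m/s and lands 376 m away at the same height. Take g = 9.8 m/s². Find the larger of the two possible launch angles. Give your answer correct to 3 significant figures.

65.6°

Level-ground range: R = v₀² sin(2θ)/g ⇒ sin 2θ = R g / v₀² = 376×9.8/70.0² = 0.7520.
2θ = arcsin(0.7520) = 48.76° or 180° − 48.76° = 131.24°.
So θ = 24.4° or θ = 65.6°.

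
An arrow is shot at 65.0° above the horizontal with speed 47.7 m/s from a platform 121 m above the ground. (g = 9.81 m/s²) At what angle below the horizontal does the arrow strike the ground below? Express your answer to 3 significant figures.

72.8°

v_x = 47.7 cos 65.0° = 20.16 m/s.
At impact |v_y| = √(v_y0² + 2 g h) = √(43.23² + 2×9.81×121) = 65.14 m/s.
Angle below horizontal = arctan(|v_y| / v_x) = arctan(65.14 / 20.16) = 72.8°.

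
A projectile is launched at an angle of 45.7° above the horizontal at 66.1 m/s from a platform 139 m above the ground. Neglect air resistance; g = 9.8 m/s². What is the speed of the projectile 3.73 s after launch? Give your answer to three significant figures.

v_x = 66.1 cos 45.7° = 46.17 m/s (constant).
v_y(t) = 66.1 sin 45.7° − g t = 47.31 − 9.8 × 3.73 = 10.76 m/s.
Speed = √(v_x² + v_y²) = √(2132 + 115.8) = 47.4 m/s.

47.4 m/s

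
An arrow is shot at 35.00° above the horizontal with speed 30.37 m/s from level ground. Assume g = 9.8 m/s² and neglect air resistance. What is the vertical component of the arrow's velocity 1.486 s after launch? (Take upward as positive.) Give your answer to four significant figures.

Initial vertical component: v_y0 = 30.37 sin 35.00° = 17.420 m/s.
v_y(t) = v_y0 − g t = 17.420 − 9.8 × 1.486 = 2.857 m/s.

2.857 m/s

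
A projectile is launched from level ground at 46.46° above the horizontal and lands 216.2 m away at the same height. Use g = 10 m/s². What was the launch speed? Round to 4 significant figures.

On level ground, R = v₀² sin(2θ) / g, so v₀ = √(R g / sin 2θ).
sin(2 × 46.46°) = 0.9987.
v₀ = √(216.2 × 10 / 0.9987) = √2164.8 = 46.53 m/s.

46.53 m/s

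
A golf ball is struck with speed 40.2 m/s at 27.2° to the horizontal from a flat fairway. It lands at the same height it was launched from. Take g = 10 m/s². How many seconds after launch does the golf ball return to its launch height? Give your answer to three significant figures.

3.68 s

Vertical component: v_y = 40.2 sin 27.2° = 18.38 m/s.
For a projectile landing at launch height, time of flight is t = 2 v_y / g = 2 × 18.38 / 10 = 3.68 s.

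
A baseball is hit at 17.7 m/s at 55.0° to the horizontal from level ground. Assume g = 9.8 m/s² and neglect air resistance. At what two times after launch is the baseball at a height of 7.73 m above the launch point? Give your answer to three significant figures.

v_y0 = 17.7 sin 55.0° = 14.50 m/s.
Set y = v_y0 t − ½ g t² = 7.73: 4.900 t² − 14.50 t + 7.73 = 0.
t = [14.50 ± √(210.2 − 151.5)] / 9.8 = (14.50 ± 7.662) / 9.8, giving t = 0.698 s or t = 2.26 s.
So the baseball is at 7.73 m at t = 0.698 s (rising) and t = 2.26 s (falling).

0.698 s and 2.26 s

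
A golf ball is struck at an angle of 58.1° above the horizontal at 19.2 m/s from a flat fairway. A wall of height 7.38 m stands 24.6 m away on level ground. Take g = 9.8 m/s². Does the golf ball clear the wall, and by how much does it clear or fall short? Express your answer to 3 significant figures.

Yes — it clears the wall by 3.34 m.

v_x = 19.2 cos 58.1° = 10.15 m/s; v_y0 = 19.2 sin 58.1° = 16.30 m/s.
Time to reach the wall: t = 24.6 / 10.15 = 2.424 s.
Height at that point: y = 16.30×2.424 − 4.900×2.424² = 10.72 m.
That is 10.72 − 7.38 = 3.34 m above the top of the wall, so the golf ball clears it.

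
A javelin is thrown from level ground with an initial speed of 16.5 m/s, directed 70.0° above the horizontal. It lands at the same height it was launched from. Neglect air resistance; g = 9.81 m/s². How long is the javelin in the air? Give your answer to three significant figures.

Vertical component: v_y = 16.5 sin 70.0° = 15.50 m/s.
For a projectile landing at launch height, time of flight is t = 2 v_y / g = 2 × 15.50 / 9.81 = 3.16 s.

3.16 s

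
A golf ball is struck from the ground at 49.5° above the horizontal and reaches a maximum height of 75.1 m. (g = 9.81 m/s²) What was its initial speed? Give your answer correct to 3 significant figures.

50.5 m/s

At maximum height v_y = 0, so (v₀ sin θ)² = 2 g H.
v₀ sin 49.5° = √(2 × 9.81 × 75.1) = 38.39 m/s.
v₀ = 38.39 / sin 49.5° = 38.39 / 0.7604 = 50.5 m/s.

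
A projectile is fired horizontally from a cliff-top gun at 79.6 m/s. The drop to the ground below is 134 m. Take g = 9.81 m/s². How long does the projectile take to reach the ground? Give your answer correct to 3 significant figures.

5.23 s

The horizontal speed doesn't affect the fall. With v_y0 = 0, h = ½ g t².
t = √(2 × 134 / 9.81) = √27.32 = 5.23 s.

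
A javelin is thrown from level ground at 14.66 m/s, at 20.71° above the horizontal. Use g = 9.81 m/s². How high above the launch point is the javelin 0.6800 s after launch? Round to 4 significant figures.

1.257 m

v_y0 = 14.66 sin 20.71° = 5.1843 m/s.
y(t) = v_y0 t − ½ g t² = 5.1843×0.6800 − 4.905×0.6800² = 1.257 m.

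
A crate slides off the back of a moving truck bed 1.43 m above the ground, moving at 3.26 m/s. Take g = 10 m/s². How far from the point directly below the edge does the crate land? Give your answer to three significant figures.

Initial vertical velocity is zero, so the fall time comes from h = ½ g t²: t = √(2 × 1.43 / 10) = 0.5348 s.
Horizontal motion is uniform at 3.26 m/s, so x = 3.26 × 0.5348 = 1.74 m.

1.74 m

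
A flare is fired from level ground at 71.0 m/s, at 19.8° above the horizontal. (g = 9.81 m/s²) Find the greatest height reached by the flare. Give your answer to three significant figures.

Vertical component of launch velocity: v_y = 71.0 sin 19.8° = 24.05 m/s.
At the highest point the vertical velocity is zero, so v_y² = 2 g h_max.
h_max = (24.05)² / (2 × 9.81) = 578.4 / 19.62 = 29.5 m.

29.5 m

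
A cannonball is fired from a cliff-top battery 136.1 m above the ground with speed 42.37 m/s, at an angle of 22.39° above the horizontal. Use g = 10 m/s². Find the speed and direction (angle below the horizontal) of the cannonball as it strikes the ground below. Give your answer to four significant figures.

67.21 m/s at 54.35° below the horizontal

v_x = 42.37 cos 22.39° = 39.176 m/s (constant).
|v_y| at impact = √((16.139)² + 2×10×136.1) = 54.612 m/s.
Speed = √(39.176² + 54.612²) = 67.21 m/s; angle = arctan(54.612/39.176) = 54.35° below horizontal.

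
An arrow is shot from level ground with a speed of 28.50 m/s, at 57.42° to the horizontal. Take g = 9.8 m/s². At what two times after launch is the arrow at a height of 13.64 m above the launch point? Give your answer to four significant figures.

0.6557 s and 4.245 s

v_y0 = 28.50 sin 57.42° = 24.015 m/s.
Set y = v_y0 t − ½ g t² = 13.64: 4.900 t² − 24.015 t + 13.64 = 0.
t = [24.015 ± √(576.72 − 267.34)] / 9.8 = (24.015 ± 17.589) / 9.8, giving t = 0.6557 s or t = 4.245 s.
So the arrow is at 13.64 m at t = 0.6557 s (rising) and t = 4.245 s (falling).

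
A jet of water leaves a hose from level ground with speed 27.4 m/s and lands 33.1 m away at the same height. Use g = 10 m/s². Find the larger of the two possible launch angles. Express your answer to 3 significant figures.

76.9°

Level-ground range: R = v₀² sin(2θ)/g ⇒ sin 2θ = R g / v₀² = 33.1×10/27.4² = 0.4409.
2θ = arcsin(0.4409) = 26.16° or 180° − 26.16° = 153.84°.
So θ = 13.1° or θ = 76.9°.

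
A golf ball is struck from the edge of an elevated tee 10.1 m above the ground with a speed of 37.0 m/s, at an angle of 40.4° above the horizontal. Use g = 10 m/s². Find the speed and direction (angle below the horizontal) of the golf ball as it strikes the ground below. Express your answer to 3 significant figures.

v_x = 37.0 cos 40.4° = 28.18 m/s (constant).
|v_y| at impact = √((23.98)² + 2×10×10.1) = 27.88 m/s.
Speed = √(28.18² + 27.88²) = 39.6 m/s; angle = arctan(27.88/28.18) = 44.7° below horizontal.

39.6 m/s at 44.7° below the horizontal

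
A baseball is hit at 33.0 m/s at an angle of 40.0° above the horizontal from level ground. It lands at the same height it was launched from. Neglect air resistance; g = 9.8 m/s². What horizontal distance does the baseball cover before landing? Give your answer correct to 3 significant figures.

Components: v_x = 33.0 cos 40.0° = 25.28 m/s, v_y = 33.0 sin 40.0° = 21.21 m/s.
Time of flight (same landing height): t = 2 v_y / g = 2 × 21.21 / 9.8 = 4.329 s.
Range: R = v_x · t = 25.28 × 4.329 = 109 m.

109 m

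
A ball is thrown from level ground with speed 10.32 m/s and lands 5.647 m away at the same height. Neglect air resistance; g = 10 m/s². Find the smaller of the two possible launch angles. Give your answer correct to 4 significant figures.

16.01°

Level-ground range: R = v₀² sin(2θ)/g ⇒ sin 2θ = R g / v₀² = 5.647×10/10.32² = 0.5302.
2θ = arcsin(0.5302) = 32.019° or 180° − 32.019° = 147.981°.
So θ = 16.01° or θ = 73.99°.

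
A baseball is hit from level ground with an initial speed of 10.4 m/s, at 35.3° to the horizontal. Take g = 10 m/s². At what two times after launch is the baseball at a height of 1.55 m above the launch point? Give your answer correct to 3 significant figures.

v_y0 = 10.4 sin 35.3° = 6.010 m/s.
Set y = v_y0 t − ½ g t² = 1.55: 5.000 t² − 6.010 t + 1.55 = 0.
t = [6.010 ± √(36.12 − 31.00)] / 10 = (6.010 ± 2.263) / 10, giving t = 0.375 s or t = 0.827 s.
So the baseball is at 1.55 m at t = 0.375 s (rising) and t = 0.827 s (falling).

0.375 s and 0.827 s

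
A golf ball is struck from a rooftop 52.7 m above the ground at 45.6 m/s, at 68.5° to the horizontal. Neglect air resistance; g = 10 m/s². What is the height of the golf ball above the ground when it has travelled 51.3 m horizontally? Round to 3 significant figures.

136 m

v_x = 45.6 cos 68.5° = 16.71 m/s, v_y0 = 45.6 sin 68.5° = 42.43 m/s.
Time to reach x = 51.3 m: t = x / v_x = 51.3 / 16.71 = 3.070 s.
y = 52.7 + v_y0 t − ½ g t² = 52.7 + 42.43×3.070 − 5.000×3.070² = 136 m.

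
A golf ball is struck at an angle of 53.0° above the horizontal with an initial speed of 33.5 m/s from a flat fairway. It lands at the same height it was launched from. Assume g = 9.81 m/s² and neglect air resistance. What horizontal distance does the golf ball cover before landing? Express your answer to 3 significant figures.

For level ground, R = v₀² sin(2θ) / g.
sin(2 × 53.0°) = sin 106.0° = 0.9613.
R = (33.5)² × 0.9613 / 9.81 = 110 m.

110 m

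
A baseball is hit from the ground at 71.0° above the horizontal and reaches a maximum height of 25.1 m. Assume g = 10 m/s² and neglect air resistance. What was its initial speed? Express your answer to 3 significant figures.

At maximum height v_y = 0, so (v₀ sin θ)² = 2 g H.
v₀ sin 71.0° = √(2 × 10 × 25.1) = 22.41 m/s.
v₀ = 22.41 / sin 71.0° = 22.41 / 0.9455 = 23.7 m/s.

23.7 m/s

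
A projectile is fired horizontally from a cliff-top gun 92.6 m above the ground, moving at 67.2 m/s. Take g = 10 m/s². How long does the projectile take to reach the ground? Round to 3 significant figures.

4.30 s

The horizontal speed doesn't affect the fall. With v_y0 = 0, h = ½ g t².
t = √(2 × 92.6 / 10) = √18.52 = 4.30 s.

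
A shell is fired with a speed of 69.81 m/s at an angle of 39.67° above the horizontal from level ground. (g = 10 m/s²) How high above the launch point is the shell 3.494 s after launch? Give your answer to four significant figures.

94.67 m

v_y0 = 69.81 sin 39.67° = 44.564 m/s.
y(t) = v_y0 t − ½ g t² = 44.564×3.494 − 5.000×3.494² = 94.67 m.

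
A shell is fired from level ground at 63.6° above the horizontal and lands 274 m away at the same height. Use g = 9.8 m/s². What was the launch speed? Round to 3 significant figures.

On level ground, R = v₀² sin(2θ) / g, so v₀ = √(R g / sin 2θ).
sin(2 × 63.6°) = 0.7965.
v₀ = √(274 × 9.8 / 0.7965) = √3371 = 58.1 m/s.

58.1 m/s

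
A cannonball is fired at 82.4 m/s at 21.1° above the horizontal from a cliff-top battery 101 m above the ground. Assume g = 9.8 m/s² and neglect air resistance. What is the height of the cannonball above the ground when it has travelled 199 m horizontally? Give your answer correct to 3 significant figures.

v_x = 82.4 cos 21.1° = 76.88 m/s, v_y0 = 82.4 sin 21.1° = 29.66 m/s.
Time to reach x = 199 m: t = x / v_x = 199 / 76.88 = 2.588 s.
y = 101 + v_y0 t − ½ g t² = 101 + 29.66×2.588 − 4.900×2.588² = 145 m.

145 m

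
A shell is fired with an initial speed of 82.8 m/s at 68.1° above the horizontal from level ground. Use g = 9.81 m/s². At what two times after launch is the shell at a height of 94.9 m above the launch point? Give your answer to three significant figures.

v_y0 = 82.8 sin 68.1° = 76.82 m/s.
Set y = v_y0 t − ½ g t² = 94.9: 4.905 t² − 76.82 t + 94.9 = 0.
t = [76.82 ± √(5901 − 1862)] / 9.81 = (76.82 ± 63.55) / 9.81, giving t = 1.35 s or t = 14.3 s.
So the shell is at 94.9 m at t = 1.35 s (rising) and t = 14.3 s (falling).

1.35 s and 14.3 s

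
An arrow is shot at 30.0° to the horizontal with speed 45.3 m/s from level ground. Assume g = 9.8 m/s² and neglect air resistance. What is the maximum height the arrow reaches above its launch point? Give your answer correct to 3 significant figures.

26.2 m

Vertical component of launch velocity: v_y = 45.3 sin 30.0° = 22.65 m/s.
At the highest point the vertical velocity is zero, so v_y² = 2 g h_max.
h_max = (22.65)² / (2 × 9.8) = 513.0 / 19.60 = 26.2 m.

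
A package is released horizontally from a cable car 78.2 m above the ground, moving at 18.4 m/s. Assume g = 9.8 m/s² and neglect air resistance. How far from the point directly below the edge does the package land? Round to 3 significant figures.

Initial vertical velocity is zero, so the fall time comes from h = ½ g t²: t = √(2 × 78.2 / 9.8) = 3.995 s.
Horizontal motion is uniform at 18.4 m/s, so x = 18.4 × 3.995 = 73.5 m.

73.5 m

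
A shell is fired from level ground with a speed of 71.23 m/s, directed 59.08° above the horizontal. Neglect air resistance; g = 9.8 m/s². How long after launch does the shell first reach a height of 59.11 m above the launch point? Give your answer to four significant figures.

v_y0 = 71.23 sin 59.08° = 61.107 m/s.
Set y = v_y0 t − ½ g t² = 59.11: 4.900 t² − 61.107 t + 59.11 = 0.
t = [61.107 ± √(3734.1 − 1158.6)] / 9.8 = (61.107 ± 50.749) / 9.8, giving t = 1.057 s or t = 11.41 s.
The shell is on the way up at the first time, so t = 1.057 s.

1.057 s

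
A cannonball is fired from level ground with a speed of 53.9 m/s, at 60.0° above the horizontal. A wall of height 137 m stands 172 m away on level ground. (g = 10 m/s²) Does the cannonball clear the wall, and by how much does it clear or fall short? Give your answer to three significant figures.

No — it falls 42.7 m short of clearing the wall.

v_x = 53.9 cos 60.0° = 26.95 m/s; v_y0 = 53.9 sin 60.0° = 46.68 m/s.
Time to reach the wall: t = 172 / 26.95 = 6.382 s.
Height at that point: y = 46.68×6.382 − 5.000×6.382² = 94.26 m.
That is 137 − 94.26 = 42.7 m below the top of the wall, so the cannonball does not clear it.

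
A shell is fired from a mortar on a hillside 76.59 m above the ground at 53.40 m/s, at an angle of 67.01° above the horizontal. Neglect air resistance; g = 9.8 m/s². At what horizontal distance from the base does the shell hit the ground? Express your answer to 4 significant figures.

Components: v_x = 53.40 cos 67.01° = 20.856 m/s, v_y = 53.40 sin 67.01° = 49.159 m/s.
Vertical: 0 = 76.59 + 49.159 t − ½(9.8) t² ⇒ 4.900 t² − 49.159 t − 76.59 = 0.
t = [49.159 + √(2416.6 + 1501.2)] / 9.800 = 11.403 s.
Horizontal: R = v_x · t = 20.856 × 11.403 = 237.8 m.

237.8 m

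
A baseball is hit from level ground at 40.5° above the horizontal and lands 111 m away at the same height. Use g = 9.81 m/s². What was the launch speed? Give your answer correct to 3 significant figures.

33.2 m/s

On level ground, R = v₀² sin(2θ) / g, so v₀ = √(R g / sin 2θ).
sin(2 × 40.5°) = 0.9877.
v₀ = √(111 × 9.81 / 0.9877) = √1102 = 33.2 m/s.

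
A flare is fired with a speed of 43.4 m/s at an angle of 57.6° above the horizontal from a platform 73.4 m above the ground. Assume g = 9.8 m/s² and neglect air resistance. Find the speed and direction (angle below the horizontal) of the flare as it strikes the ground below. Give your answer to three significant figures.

57.6 m/s at 66.2° below the horizontal

v_x = 43.4 cos 57.6° = 23.25 m/s (constant).
|v_y| at impact = √((36.64)² + 2×9.8×73.4) = 52.74 m/s.
Speed = √(23.25² + 52.74²) = 57.6 m/s; angle = arctan(52.74/23.25) = 66.2° below horizontal.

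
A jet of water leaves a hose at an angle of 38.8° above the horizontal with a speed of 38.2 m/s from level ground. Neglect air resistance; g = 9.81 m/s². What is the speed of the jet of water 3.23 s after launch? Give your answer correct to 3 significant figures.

30.8 m/s

v_x = 38.2 cos 38.8° = 29.77 m/s (constant).
v_y(t) = 38.2 sin 38.8° − g t = 23.94 − 9.81 × 3.23 = -7.746 m/s.
Speed = √(v_x² + v_y²) = √(886.3 + 60.00) = 30.8 m/s.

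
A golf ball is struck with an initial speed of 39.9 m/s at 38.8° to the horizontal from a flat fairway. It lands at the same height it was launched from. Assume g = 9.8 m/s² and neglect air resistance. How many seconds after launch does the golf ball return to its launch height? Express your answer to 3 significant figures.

Vertical component: v_y = 39.9 sin 38.8° = 25.00 m/s.
For a projectile landing at launch height, time of flight is t = 2 v_y / g = 2 × 25.00 / 9.8 = 5.10 s.

5.10 s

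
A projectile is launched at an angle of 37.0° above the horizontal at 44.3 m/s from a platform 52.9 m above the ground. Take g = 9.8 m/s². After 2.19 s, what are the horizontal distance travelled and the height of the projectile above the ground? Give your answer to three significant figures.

v_x = 44.3 cos 37.0° = 35.38 m/s; v_y0 = 44.3 sin 37.0° = 26.66 m/s.
x = v_x t = 35.38 × 2.19 = 77.5 m.
y = 52.9 + v_y0 t − ½ g t² = 87.8 m.

x = 77.5 m, y = 87.8 m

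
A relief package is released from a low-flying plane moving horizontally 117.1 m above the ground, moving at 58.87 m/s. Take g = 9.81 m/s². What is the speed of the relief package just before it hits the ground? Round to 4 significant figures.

Fall time: t = √(2 × 117.1 / 9.81) = 4.8861 s.
At impact: v_x = 58.87 m/s (unchanged), v_y = g t = 9.81 × 4.8861 = 47.933 m/s.
Speed = √(v_x² + v_y²) = √(3465.7 + 2297.6) = 75.92 m/s.

75.92 m/s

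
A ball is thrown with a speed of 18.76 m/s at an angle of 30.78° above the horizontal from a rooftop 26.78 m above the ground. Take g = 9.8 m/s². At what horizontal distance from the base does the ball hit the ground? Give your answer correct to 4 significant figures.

Components: v_x = 18.76 cos 30.78° = 16.117 m/s, v_y = 18.76 sin 30.78° = 9.6003 m/s.
Vertical: 0 = 26.78 + 9.6003 t − ½(9.8) t² ⇒ 4.900 t² − 9.6003 t − 26.78 = 0.
t = [9.6003 + √(92.166 + 524.89)] / 9.800 = 3.5144 s.
Horizontal: R = v_x · t = 16.117 × 3.5144 = 56.64 m.

56.64 m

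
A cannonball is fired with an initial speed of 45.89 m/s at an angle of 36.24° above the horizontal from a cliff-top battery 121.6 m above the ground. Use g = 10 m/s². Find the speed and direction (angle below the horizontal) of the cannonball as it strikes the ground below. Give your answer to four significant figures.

v_x = 45.89 cos 36.24° = 37.012 m/s (constant).
|v_y| at impact = √((27.129)² + 2×10×121.6) = 56.285 m/s.
Speed = √(37.012² + 56.285²) = 67.36 m/s; angle = arctan(56.285/37.012) = 56.67° below horizontal.

67.36 m/s at 56.67° below the horizontal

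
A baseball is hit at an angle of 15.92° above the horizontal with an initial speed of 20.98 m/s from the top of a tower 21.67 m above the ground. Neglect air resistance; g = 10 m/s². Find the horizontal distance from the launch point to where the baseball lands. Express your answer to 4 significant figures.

Components: v_x = 20.98 cos 15.92° = 20.175 m/s, v_y = 20.98 sin 15.92° = 5.7547 m/s.
Vertical: 0 = 21.67 + 5.7547 t − ½(10) t² ⇒ 5.000 t² − 5.7547 t − 21.67 = 0.
t = [5.7547 + √(33.117 + 433.40)] / 10.00 = 2.7354 s.
Horizontal: R = v_x · t = 20.175 × 2.7354 = 55.19 m.

55.19 m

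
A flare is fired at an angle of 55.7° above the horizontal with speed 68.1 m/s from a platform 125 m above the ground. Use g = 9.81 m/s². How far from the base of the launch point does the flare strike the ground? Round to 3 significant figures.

513 m

Components: v_x = 68.1 cos 55.7° = 38.38 m/s, v_y = 68.1 sin 55.7° = 56.26 m/s.
Vertical: 0 = 125 + 56.26 t − ½(9.81) t² ⇒ 4.905 t² − 56.26 t − 125 = 0.
t = [56.26 + √(3165 + 2452)] / 9.810 = 13.37 s.
Horizontal: R = v_x · t = 38.38 × 13.37 = 513 m.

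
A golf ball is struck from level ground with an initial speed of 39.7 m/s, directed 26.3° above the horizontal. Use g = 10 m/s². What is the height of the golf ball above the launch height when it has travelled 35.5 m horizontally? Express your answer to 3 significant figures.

v_x = 39.7 cos 26.3° = 35.59 m/s, v_y0 = 39.7 sin 26.3° = 17.59 m/s.
Time to reach x = 35.5 m: t = x / v_x = 35.5 / 35.59 = 0.9975 s.
y = v_y0 t − ½ g t² = 17.59×0.9975 − 5.000×0.9975² = 12.6 m.

12.6 m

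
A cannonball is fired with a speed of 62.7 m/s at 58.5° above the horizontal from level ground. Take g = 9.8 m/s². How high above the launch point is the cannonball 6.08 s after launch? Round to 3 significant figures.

144 m

v_y0 = 62.7 sin 58.5° = 53.46 m/s.
y(t) = v_y0 t − ½ g t² = 53.46×6.08 − 4.900×6.08² = 144 m.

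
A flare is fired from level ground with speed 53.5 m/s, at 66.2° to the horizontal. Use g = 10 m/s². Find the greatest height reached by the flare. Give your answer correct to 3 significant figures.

120 m

Vertical component of launch velocity: v_y = 53.5 sin 66.2° = 48.95 m/s.
At the highest point the vertical velocity is zero, so v_y² = 2 g h_max.
h_max = (48.95)² / (2 × 10) = 2396 / 20.00 = 120 m.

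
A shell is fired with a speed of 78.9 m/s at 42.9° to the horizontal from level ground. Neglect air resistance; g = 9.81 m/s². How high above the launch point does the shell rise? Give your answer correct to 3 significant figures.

Vertical component of launch velocity: v_y = 78.9 sin 42.9° = 53.71 m/s.
At the highest point the vertical velocity is zero, so v_y² = 2 g h_max.
h_max = (53.71)² / (2 × 9.81) = 2885 / 19.62 = 147 m.

147 m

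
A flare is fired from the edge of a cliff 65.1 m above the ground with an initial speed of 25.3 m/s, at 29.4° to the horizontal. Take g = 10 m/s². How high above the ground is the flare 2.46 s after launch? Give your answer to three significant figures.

65.4 m

v_y0 = 25.3 sin 29.4° = 12.42 m/s.
y(t) = 65.1 + v_y0 t − ½ g t² = 65.1 + 12.42×2.46 − ½×10×2.46² = 65.4 m.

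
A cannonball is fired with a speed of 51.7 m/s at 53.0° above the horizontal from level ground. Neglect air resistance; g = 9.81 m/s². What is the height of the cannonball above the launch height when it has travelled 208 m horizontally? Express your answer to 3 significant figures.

56.8 m

v_x = 51.7 cos 53.0° = 31.11 m/s, v_y0 = 51.7 sin 53.0° = 41.29 m/s.
Time to reach x = 208 m: t = x / v_x = 208 / 31.11 = 6.686 s.
y = v_y0 t − ½ g t² = 41.29×6.686 − 4.905×6.686² = 56.8 m.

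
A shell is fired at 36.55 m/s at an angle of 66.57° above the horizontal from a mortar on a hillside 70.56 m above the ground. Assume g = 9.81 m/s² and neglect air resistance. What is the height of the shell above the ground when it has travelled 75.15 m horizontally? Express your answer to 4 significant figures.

112.8 m

v_x = 36.55 cos 66.57° = 14.533 m/s, v_y0 = 36.55 sin 66.57° = 33.536 m/s.
Time to reach x = 75.15 m: t = x / v_x = 75.15 / 14.533 = 5.1710 s.
y = 70.56 + v_y0 t − ½ g t² = 70.56 + 33.536×5.1710 − 4.905×5.1710² = 112.8 m.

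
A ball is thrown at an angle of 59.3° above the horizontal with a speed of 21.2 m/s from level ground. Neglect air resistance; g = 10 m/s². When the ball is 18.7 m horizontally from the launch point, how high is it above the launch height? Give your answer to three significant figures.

v_x = 21.2 cos 59.3° = 10.82 m/s, v_y0 = 21.2 sin 59.3° = 18.23 m/s.
Time to reach x = 18.7 m: t = x / v_x = 18.7 / 10.82 = 1.728 s.
y = v_y0 t − ½ g t² = 18.23×1.728 − 5.000×1.728² = 16.6 m.

16.6 m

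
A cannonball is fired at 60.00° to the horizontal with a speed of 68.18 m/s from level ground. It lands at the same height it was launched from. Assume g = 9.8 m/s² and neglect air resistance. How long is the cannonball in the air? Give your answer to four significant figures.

12.05 s

Vertical component: v_y = 68.18 sin 60.00° = 59.046 m/s.
For a projectile landing at launch height, time of flight is t = 2 v_y / g = 2 × 59.046 / 9.8 = 12.05 s.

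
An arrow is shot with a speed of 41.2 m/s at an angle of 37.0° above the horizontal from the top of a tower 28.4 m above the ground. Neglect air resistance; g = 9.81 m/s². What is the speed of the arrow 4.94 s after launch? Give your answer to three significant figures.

40.5 m/s

v_x = 41.2 cos 37.0° = 32.90 m/s (constant).
v_y(t) = 41.2 sin 37.0° − g t = 24.79 − 9.81 × 4.94 = -23.67 m/s.
Speed = √(v_x² + v_y²) = √(1082 + 560.3) = 40.5 m/s.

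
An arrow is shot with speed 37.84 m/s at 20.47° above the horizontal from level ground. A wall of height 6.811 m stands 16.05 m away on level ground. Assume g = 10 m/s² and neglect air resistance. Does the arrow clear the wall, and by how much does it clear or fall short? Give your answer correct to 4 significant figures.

No — it falls 1.845 m short of clearing the wall.

v_x = 37.84 cos 20.47° = 35.451 m/s; v_y0 = 37.84 sin 20.47° = 13.233 m/s.
Time to reach the wall: t = 16.05 / 35.451 = 0.45274 s.
Height at that point: y = 13.233×0.45274 − 5.000×0.45274² = 4.9662 m.
That is 6.811 − 4.9662 = 1.845 m below the top of the wall, so the arrow does not clear it.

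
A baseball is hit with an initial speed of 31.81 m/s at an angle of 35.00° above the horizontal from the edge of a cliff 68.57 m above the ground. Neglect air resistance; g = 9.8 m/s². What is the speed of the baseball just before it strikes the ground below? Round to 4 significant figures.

48.54 m/s

v_x = 31.81 cos 35.00° = 26.057 m/s is unchanged throughout.
For the vertical component, v_y² = v_y0² + 2 g h = (18.245)² + 2×9.8×68.57 = 1676.9, so |v_y| = 40.950 m/s.
Impact speed = √(v_x² + v_y²) = √(678.97 + 1676.9) = 48.54 m/s.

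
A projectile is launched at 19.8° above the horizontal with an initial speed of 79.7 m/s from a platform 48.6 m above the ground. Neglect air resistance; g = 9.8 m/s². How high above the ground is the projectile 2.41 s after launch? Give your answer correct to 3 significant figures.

85.2 m

v_y0 = 79.7 sin 19.8° = 27.00 m/s.
y(t) = 48.6 + v_y0 t − ½ g t² = 48.6 + 27.00×2.41 − ½×9.8×2.41² = 85.2 m.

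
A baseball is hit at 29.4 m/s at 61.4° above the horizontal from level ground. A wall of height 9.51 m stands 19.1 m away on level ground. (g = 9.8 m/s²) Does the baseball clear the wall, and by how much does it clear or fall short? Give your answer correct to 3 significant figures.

v_x = 29.4 cos 61.4° = 14.07 m/s; v_y0 = 29.4 sin 61.4° = 25.81 m/s.
Time to reach the wall: t = 19.1 / 14.07 = 1.357 s.
Height at that point: y = 25.81×1.357 − 4.900×1.357² = 26.00 m.
That is 26.00 − 9.51 = 16.5 m above the top of the wall, so the baseball clears it.

Yes — it clears the wall by 16.5 m.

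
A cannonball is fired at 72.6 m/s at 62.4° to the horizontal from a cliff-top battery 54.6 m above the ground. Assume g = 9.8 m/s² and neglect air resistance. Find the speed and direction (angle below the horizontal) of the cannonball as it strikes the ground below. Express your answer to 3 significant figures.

v_x = 72.6 cos 62.4° = 33.64 m/s (constant).
|v_y| at impact = √((64.34)² + 2×9.8×54.6) = 72.18 m/s.
Speed = √(33.64² + 72.18²) = 79.6 m/s; angle = arctan(72.18/33.64) = 65.0° below horizontal.

79.6 m/s at 65.0° below the horizontal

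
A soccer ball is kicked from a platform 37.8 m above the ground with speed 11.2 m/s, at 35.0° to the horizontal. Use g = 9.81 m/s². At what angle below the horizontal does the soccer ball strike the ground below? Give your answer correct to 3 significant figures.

v_x = 11.2 cos 35.0° = 9.175 m/s.
At impact |v_y| = √(v_y0² + 2 g h) = √(6.424² + 2×9.81×37.8) = 27.98 m/s.
Angle below horizontal = arctan(|v_y| / v_x) = arctan(27.98 / 9.175) = 71.8°.

71.8°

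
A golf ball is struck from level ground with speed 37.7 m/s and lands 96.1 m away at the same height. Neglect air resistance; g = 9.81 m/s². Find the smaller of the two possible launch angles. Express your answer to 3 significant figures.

20.8°

Level-ground range: R = v₀² sin(2θ)/g ⇒ sin 2θ = R g / v₀² = 96.1×9.81/37.7² = 0.6633.
2θ = arcsin(0.6633) = 41.55° or 180° − 41.55° = 138.45°.
So θ = 20.8° or θ = 69.2°.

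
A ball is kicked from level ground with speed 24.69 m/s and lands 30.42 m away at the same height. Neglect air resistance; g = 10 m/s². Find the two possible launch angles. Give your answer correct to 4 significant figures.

Level-ground range: R = v₀² sin(2θ)/g ⇒ sin 2θ = R g / v₀² = 30.42×10/24.69² = 0.4990.
2θ = arcsin(0.4990) = 29.934° or 180° − 29.934° = 150.066°.
So θ = 14.97° or θ = 75.03°.

14.97° and 75.03°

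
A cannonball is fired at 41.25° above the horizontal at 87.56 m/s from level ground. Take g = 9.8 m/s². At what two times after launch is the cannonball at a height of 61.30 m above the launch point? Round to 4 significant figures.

v_y0 = 87.56 sin 41.25° = 57.732 m/s.
Set y = v_y0 t − ½ g t² = 61.30: 4.900 t² − 57.732 t + 61.30 = 0.
t = [57.732 ± √(3333.0 − 1201.5)] / 9.8 = (57.732 ± 46.168) / 9.8, giving t = 1.180 s or t = 10.60 s.
So the cannonball is at 61.30 m at t = 1.180 s (rising) and t = 10.60 s (falling).

1.180 s and 10.60 s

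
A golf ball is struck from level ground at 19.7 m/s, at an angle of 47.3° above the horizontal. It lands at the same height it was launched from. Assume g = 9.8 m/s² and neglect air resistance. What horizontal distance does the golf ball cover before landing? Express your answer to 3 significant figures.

39.5 m

Components: v_x = 19.7 cos 47.3° = 13.36 m/s, v_y = 19.7 sin 47.3° = 14.48 m/s.
Time of flight (same landing height): t = 2 v_y / g = 2 × 14.48 / 9.8 = 2.955 s.
Range: R = v_x · t = 13.36 × 2.955 = 39.5 m.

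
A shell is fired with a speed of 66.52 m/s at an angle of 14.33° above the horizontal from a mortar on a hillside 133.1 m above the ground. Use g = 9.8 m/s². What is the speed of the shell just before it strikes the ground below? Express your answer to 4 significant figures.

v_x = 66.52 cos 14.33° = 64.450 m/s is unchanged throughout.
For the vertical component, v_y² = v_y0² + 2 g h = (16.464)² + 2×9.8×133.1 = 2879.8, so |v_y| = 53.664 m/s.
Impact speed = √(v_x² + v_y²) = √(4153.8 + 2879.8) = 83.87 m/s.

83.87 m/s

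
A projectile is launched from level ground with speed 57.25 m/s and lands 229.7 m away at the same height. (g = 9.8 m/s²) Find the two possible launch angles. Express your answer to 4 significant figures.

21.69° and 68.31°

Level-ground range: R = v₀² sin(2θ)/g ⇒ sin 2θ = R g / v₀² = 229.7×9.8/57.25² = 0.6868.
2θ = arcsin(0.6868) = 43.377° or 180° − 43.377° = 136.623°.
So θ = 21.69° or θ = 68.31°.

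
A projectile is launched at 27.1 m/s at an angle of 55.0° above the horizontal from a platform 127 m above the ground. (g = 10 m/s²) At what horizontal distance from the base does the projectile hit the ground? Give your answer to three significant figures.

120 m

Components: v_x = 27.1 cos 55.0° = 15.54 m/s, v_y = 27.1 sin 55.0° = 22.20 m/s.
Vertical: 0 = 127 + 22.20 t − ½(10) t² ⇒ 5.000 t² − 22.20 t − 127 = 0.
t = [22.20 + √(492.8 + 2540)] / 10.00 = 7.727 s.
Horizontal: R = v_x · t = 15.54 × 7.727 = 120 m.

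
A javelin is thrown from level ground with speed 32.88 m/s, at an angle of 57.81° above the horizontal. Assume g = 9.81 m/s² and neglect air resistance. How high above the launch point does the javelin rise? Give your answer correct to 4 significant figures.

39.46 m

Vertical component of launch velocity: v_y = 32.88 sin 57.81° = 27.826 m/s.
At the highest point the vertical velocity is zero, so v_y² = 2 g h_max.
h_max = (27.826)² / (2 × 9.81) = 774.29 / 19.62 = 39.46 m.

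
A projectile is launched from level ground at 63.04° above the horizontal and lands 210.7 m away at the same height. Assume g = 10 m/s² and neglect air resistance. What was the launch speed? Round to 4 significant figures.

51.06 m/s

On level ground, R = v₀² sin(2θ) / g, so v₀ = √(R g / sin 2θ).
sin(2 × 63.04°) = 0.8082.
v₀ = √(210.7 × 10 / 0.8082) = √2607.0 = 51.06 m/s.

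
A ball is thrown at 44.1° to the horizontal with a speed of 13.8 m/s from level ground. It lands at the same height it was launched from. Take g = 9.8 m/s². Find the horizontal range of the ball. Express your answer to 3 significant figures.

19.4 m

Components: v_x = 13.8 cos 44.1° = 9.910 m/s, v_y = 13.8 sin 44.1° = 9.604 m/s.
Time of flight (same landing height): t = 2 v_y / g = 2 × 9.604 / 9.8 = 1.960 s.
Range: R = v_x · t = 9.910 × 1.960 = 19.4 m.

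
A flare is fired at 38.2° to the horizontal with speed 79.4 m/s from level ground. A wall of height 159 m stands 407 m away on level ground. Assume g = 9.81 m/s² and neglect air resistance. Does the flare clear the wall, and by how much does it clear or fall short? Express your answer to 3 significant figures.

No — it falls 47.4 m short of clearing the wall.

v_x = 79.4 cos 38.2° = 62.40 m/s; v_y0 = 79.4 sin 38.2° = 49.10 m/s.
Time to reach the wall: t = 407 / 62.40 = 6.522 s.
Height at that point: y = 49.10×6.522 − 4.905×6.522² = 111.6 m.
That is 159 − 111.6 = 47.4 m below the top of the wall, so the flare does not clear it.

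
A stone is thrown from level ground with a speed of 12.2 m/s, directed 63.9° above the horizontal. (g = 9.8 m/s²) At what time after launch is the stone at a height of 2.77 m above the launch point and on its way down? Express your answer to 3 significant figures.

1.95 s

v_y0 = 12.2 sin 63.9° = 10.96 m/s.
Set y = v_y0 t − ½ g t² = 2.77: 4.900 t² − 10.96 t + 2.77 = 0.
t = [10.96 ± √(120.1 − 54.29)] / 9.8 = (10.96 ± 8.112) / 9.8, giving t = 0.291 s or t = 1.95 s.
On the way down corresponds to the larger root: t = 1.95 s.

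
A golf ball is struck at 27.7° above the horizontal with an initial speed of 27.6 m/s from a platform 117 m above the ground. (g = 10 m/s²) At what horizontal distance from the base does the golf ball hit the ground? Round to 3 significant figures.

Components: v_x = 27.6 cos 27.7° = 24.44 m/s, v_y = 27.6 sin 27.7° = 12.83 m/s.
Vertical: 0 = 117 + 12.83 t − ½(10) t² ⇒ 5.000 t² − 12.83 t − 117 = 0.
t = [12.83 + √(164.6 + 2340)] / 10.00 = 6.288 s.
Horizontal: R = v_x · t = 24.44 × 6.288 = 154 m.

154 m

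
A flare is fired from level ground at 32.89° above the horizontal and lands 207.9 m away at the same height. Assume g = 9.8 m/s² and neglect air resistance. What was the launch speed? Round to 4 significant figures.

47.27 m/s

On level ground, R = v₀² sin(2θ) / g, so v₀ = √(R g / sin 2θ).
sin(2 × 32.89°) = 0.9120.
v₀ = √(207.9 × 9.8 / 0.9120) = √2234.0 = 47.27 m/s.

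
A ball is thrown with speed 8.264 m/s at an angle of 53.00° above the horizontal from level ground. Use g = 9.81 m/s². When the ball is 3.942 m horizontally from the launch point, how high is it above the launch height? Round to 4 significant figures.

2.150 m

v_x = 8.264 cos 53.00° = 4.9734 m/s, v_y0 = 8.264 sin 53.00° = 6.5999 m/s.
Time to reach x = 3.942 m: t = x / v_x = 3.942 / 4.9734 = 0.79262 s.
y = v_y0 t − ½ g t² = 6.5999×0.79262 − 4.905×0.79262² = 2.150 m.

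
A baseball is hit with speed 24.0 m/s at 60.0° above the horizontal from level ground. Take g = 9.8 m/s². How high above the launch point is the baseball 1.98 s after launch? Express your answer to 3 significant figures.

v_y0 = 24.0 sin 60.0° = 20.78 m/s.
y(t) = v_y0 t − ½ g t² = 20.78×1.98 − 4.900×1.98² = 21.9 m.

21.9 m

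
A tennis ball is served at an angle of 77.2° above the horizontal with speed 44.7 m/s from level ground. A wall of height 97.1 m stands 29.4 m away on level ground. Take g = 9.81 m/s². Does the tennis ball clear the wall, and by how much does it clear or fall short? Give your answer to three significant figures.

v_x = 44.7 cos 77.2° = 9.903 m/s; v_y0 = 44.7 sin 77.2° = 43.59 m/s.
Time to reach the wall: t = 29.4 / 9.903 = 2.969 s.
Height at that point: y = 43.59×2.969 − 4.905×2.969² = 86.18 m.
That is 97.1 − 86.18 = 10.9 m below the top of the wall, so the tennis ball does not clear it.

No — it falls 10.9 m short of clearing the wall.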